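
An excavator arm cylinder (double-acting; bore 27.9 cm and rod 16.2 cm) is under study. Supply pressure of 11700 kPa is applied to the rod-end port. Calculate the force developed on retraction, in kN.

Rod-side annular area A_ann = π/4 × (27.9² − 16.2²) = 405.2 cm^2
On retraction the pressure acts on the annular area (bore minus rod).
F = P × A_ann

F ≈ 474 kN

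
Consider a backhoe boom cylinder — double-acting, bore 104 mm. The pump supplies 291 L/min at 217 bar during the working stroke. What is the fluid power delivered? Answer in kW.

W ≈ 105 kW

Hydraulic power = P × Q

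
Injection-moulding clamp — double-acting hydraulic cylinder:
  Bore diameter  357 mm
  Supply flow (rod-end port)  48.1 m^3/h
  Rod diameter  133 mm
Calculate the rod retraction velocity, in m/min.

Rod-side annular area A_ann = π/4 × (357² − 133²) = 86210 mm^2
Flow into the rod-end port fills the annular volume.
v = Q / A

v ≈ 9.30 m/min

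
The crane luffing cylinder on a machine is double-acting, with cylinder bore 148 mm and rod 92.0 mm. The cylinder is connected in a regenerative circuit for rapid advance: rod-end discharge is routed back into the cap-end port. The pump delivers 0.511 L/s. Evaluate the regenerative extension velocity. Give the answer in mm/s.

v ≈ 76.9 mm/s

In regeneration the rod-end outflow joins the pump flow into the cap end, so the net volume the pump must supply per unit advance equals the rod cross-section area.
Rod cross-section A_rod = π/4 × (92.0 mm)² = 6648 mm^2
v = Q_pump / A_rod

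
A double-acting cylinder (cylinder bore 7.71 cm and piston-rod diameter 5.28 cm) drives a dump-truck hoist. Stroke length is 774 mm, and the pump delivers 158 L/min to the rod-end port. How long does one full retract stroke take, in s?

Rod-side annular area A_ann = π/4 × (7.71² − 5.28²) = 24.79 cm^2
Swept volume V = A × L; t = V / Q = A·L / Q

t ≈ 0.729 s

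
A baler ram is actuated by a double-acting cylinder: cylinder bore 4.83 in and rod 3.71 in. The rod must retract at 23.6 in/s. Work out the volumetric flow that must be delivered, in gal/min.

Q ≈ 46.0 gal/min

Rod-side annular area A_ann = π/4 × (4.83² − 3.71²) = 7.512 in^2
Q = A × v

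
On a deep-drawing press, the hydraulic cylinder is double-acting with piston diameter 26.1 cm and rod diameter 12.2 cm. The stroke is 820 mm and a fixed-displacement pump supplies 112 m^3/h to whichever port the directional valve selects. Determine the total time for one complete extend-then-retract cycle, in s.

Cap-side area A_cap = π/4 × (26.1 cm)² = 535.0 cm^2
Rod-side annular area A_ann = π/4 × (26.1² − 12.2²) = 418.1 cm^2
t_ext = A_cap·L/Q = 1.410 s
t_ret = A_ann·L/Q = 1.102 s
t_cycle = t_ext + t_ret

t ≈ 2.51 s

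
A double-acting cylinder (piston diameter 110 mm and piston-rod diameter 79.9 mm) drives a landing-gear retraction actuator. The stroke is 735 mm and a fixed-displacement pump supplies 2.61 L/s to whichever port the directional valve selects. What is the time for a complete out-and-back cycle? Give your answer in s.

Cap-side area A_cap = π/4 × (110 mm)² = 9503 mm^2
Rod-side annular area A_ann = π/4 × (110² − 79.9²) = 4489 mm^2
t_ext = A_cap·L/Q = 2.676 s
t_ret = A_ann·L/Q = 1.264 s
t_cycle = t_ext + t_ret

t ≈ 3.94 s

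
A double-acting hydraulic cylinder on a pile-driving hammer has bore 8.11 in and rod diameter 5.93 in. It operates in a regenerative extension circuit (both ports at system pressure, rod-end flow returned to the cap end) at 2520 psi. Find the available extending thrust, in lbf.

F ≈ 69600 lbf

With equal pressure on both faces, forces on the annular region cancel; the net push is pressure × rod cross-section.
Rod cross-section A_rod = π/4 × (5.93 in)² = 27.62 in^2
F = P × A_rod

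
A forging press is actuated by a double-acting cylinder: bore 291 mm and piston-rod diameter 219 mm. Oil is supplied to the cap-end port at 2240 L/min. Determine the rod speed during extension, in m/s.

Cap-side area A_cap = π/4 × (291 mm)² = 66510 mm^2
v = Q / A

v ≈ 0.561 m/s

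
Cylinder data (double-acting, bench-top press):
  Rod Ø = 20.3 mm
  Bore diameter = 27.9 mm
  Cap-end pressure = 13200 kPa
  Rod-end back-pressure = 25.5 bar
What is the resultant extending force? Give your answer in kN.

Cap-side area A_cap = π/4 × (27.9 mm)² = 611.4 mm^2
Rod-side annular area A_ann = π/4 × (27.9² − 20.3²) = 287.7 mm^2
Net thrust = P_cap·A_cap − P_rod·A_ann = 8.070 kN − 0.7337 kN

F ≈ 7.34 kN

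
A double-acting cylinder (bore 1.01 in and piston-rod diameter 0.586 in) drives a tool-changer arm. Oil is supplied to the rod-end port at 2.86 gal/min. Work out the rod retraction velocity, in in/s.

Rod-side annular area A_ann = π/4 × (1.01² − 0.586²) = 0.5315 in^2
Flow into the rod-end port fills the annular volume.
v = Q / A

v ≈ 20.7 in/s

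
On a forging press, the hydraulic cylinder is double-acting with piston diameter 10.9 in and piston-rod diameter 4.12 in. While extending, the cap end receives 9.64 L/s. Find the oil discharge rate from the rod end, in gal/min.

Q_out ≈ 131 gal/min

Cap-side area A_cap = π/4 × (10.9 in)² = 93.31 in^2
Rod-side annular area A_ann = π/4 × (10.9² − 4.12²) = 79.98 in^2
Piston speed v = Q_in/A_cap; rod-end outflow Q_out = v × A_ann = Q_in × A_ann/A_cap.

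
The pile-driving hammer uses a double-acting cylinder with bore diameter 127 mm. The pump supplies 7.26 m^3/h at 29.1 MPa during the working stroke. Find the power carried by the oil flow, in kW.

Hydraulic power = P × Q

W ≈ 58.7 kW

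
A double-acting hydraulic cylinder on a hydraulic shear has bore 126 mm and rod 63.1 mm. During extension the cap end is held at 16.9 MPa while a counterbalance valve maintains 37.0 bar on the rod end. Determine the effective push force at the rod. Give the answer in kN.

Cap-side area A_cap = π/4 × (126 mm)² = 12470 mm^2
Rod-side annular area A_ann = π/4 × (126² − 63.1²) = 9342 mm^2
Net thrust = P_cap·A_cap − P_rod·A_ann = 210.7 kN − 34.56 kN

F ≈ 176 kN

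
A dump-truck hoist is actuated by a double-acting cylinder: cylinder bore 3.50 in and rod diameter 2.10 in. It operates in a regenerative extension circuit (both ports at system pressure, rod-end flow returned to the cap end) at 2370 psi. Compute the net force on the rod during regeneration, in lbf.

F ≈ 8210 lbf

With equal pressure on both faces, forces on the annular region cancel; the net push is pressure × rod cross-section.
Rod cross-section A_rod = π/4 × (2.10 in)² = 3.464 in^2
F = P × A_rod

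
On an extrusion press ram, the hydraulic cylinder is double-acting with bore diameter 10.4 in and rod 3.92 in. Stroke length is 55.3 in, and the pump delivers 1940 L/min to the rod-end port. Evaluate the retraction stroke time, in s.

Rod-side annular area A_ann = π/4 × (10.4² − 3.92²) = 72.88 in^2
Swept volume V = A × L; t = V / Q = A·L / Q

t ≈ 2.04 s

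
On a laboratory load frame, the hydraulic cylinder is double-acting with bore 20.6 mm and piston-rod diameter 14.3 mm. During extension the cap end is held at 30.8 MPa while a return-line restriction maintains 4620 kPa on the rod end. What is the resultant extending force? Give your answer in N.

F ≈ 9470 N

Cap-side area A_cap = π/4 × (20.6 mm)² = 333.3 mm^2
Rod-side annular area A_ann = π/4 × (20.6² − 14.3²) = 172.7 mm^2
Net thrust = P_cap·A_cap − P_rod·A_ann = 10270 N − 797.8 N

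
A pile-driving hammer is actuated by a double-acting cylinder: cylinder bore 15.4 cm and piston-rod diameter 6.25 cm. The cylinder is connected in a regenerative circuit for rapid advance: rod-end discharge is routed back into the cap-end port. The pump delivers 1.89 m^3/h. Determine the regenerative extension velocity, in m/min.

v ≈ 10.3 m/min

In regeneration the rod-end outflow joins the pump flow into the cap end, so the net volume the pump must supply per unit advance equals the rod cross-section area.
Rod cross-section A_rod = π/4 × (6.25 cm)² = 30.68 cm^2
v = Q_pump / A_rod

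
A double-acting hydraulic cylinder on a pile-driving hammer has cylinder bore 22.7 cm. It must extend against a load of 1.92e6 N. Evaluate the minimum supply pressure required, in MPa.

P ≈ 47.4 MPa

Cap-side area A_cap = π/4 × (22.7 cm)² = 404.7 cm^2
P = F / A = 1.92e6 N / A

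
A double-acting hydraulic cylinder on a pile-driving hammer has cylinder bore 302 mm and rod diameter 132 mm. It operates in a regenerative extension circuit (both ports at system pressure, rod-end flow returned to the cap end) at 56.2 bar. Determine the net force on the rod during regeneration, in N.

F ≈ 76900 N

With equal pressure on both faces, forces on the annular region cancel; the net push is pressure × rod cross-section.
Rod cross-section A_rod = π/4 × (132 mm)² = 13680 mm^2
F = P × A_rod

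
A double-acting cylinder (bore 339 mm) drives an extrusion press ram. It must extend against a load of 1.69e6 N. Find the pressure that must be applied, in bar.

P ≈ 187 bar

Cap-side area A_cap = π/4 × (339 mm)² = 90260 mm^2
P = F / A = 1.69e6 N / A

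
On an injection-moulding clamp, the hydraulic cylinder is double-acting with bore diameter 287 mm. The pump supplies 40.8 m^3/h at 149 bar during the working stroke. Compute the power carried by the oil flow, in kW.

W ≈ 169 kW

Hydraulic power = P × Q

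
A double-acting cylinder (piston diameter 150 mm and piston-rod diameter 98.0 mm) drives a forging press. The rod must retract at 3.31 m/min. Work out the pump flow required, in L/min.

Q ≈ 33.5 L/min

Rod-side annular area A_ann = π/4 × (150² − 98.0²) = 10130 mm^2
Q = A × v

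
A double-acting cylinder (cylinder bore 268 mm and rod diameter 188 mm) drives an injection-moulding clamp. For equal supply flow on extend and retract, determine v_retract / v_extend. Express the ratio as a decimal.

v_ret/v_ext ≈ 1.97

Cap-side area A_cap = π/4 × (268 mm)² = 56410 mm^2
Rod-side annular area A_ann = π/4 × (268² − 188²) = 28650 mm^2
For equal Q, v ∝ 1/A, so v_ret/v_ext = A_cap/A_ann.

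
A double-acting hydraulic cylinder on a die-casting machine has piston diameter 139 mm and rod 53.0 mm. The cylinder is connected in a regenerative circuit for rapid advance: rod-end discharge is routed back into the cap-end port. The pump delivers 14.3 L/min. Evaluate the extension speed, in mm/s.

v ≈ 108 mm/s

In regeneration the rod-end outflow joins the pump flow into the cap end, so the net volume the pump must supply per unit advance equals the rod cross-section area.
Rod cross-section A_rod = π/4 × (53.0 mm)² = 2206 mm^2
v = Q_pump / A_rod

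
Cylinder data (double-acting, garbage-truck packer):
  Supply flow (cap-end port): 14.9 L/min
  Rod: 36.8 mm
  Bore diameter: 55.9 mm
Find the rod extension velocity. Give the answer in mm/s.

v ≈ 101 mm/s

Cap-side area A_cap = π/4 × (55.9 mm)² = 2454 mm^2
v = Q / A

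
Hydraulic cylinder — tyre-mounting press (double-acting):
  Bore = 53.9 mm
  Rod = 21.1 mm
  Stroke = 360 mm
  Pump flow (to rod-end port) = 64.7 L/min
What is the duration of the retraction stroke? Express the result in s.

t ≈ 0.645 s

Rod-side annular area A_ann = π/4 × (53.9² − 21.1²) = 1932 mm^2
Swept volume V = A × L; t = V / Q = A·L / Q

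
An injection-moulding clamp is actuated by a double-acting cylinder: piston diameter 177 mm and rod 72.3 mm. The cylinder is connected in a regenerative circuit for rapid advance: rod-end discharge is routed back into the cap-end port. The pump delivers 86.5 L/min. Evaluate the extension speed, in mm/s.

v ≈ 351 mm/s

In regeneration the rod-end outflow joins the pump flow into the cap end, so the net volume the pump must supply per unit advance equals the rod cross-section area.
Rod cross-section A_rod = π/4 × (72.3 mm)² = 4106 mm^2
v = Q_pump / A_rod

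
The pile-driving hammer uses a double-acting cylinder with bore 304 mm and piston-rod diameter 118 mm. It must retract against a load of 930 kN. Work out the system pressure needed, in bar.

P ≈ 151 bar

Rod-side annular area A_ann = π/4 × (304² − 118²) = 61650 mm^2
Retraction: pressure acts on the annular area.
P = F / A = 930 kN / A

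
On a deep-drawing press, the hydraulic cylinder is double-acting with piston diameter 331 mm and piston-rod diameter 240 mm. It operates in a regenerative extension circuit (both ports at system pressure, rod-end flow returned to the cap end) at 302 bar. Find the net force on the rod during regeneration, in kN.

F ≈ 1370 kN

With equal pressure on both faces, forces on the annular region cancel; the net push is pressure × rod cross-section.
Rod cross-section A_rod = π/4 × (240 mm)² = 45240 mm^2
F = P × A_rod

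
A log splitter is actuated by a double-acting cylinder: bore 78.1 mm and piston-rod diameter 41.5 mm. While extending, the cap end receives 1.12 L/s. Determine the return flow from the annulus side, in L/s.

Cap-side area A_cap = π/4 × (78.1 mm)² = 4791 mm^2
Rod-side annular area A_ann = π/4 × (78.1² − 41.5²) = 3438 mm^2
Piston speed v = Q_in/A_cap; rod-end outflow Q_out = v × A_ann = Q_in × A_ann/A_cap.

Q_out ≈ 0.804 L/s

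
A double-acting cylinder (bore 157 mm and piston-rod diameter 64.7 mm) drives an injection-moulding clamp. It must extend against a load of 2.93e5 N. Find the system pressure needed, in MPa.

P ≈ 15.1 MPa

Cap-side area A_cap = π/4 × (157 mm)² = 19360 mm^2
P = F / A = 2.93e5 N / A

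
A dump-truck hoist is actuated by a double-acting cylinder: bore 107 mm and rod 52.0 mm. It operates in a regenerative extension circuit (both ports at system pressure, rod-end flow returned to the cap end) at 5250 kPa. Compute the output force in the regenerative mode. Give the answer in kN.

F ≈ 11.1 kN

With equal pressure on both faces, forces on the annular region cancel; the net push is pressure × rod cross-section.
Rod cross-section A_rod = π/4 × (52.0 mm)² = 2124 mm^2
F = P × A_rod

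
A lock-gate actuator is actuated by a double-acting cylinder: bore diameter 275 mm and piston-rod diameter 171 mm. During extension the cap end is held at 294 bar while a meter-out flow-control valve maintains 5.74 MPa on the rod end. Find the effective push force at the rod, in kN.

Cap-side area A_cap = π/4 × (275 mm)² = 59400 mm^2
Rod-side annular area A_ann = π/4 × (275² − 171²) = 36430 mm^2
Net thrust = P_cap·A_cap − P_rod·A_ann = 1746 kN − 209.1 kN

F ≈ 1540 kN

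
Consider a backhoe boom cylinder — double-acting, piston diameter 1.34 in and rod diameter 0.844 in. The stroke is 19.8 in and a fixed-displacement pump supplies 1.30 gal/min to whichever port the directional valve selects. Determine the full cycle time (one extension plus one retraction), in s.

t ≈ 8.94 s

Cap-side area A_cap = π/4 × (1.34 in)² = 1.410 in^2
Rod-side annular area A_ann = π/4 × (1.34² − 0.844²) = 0.8508 in^2
t_ext = A_cap·L/Q = 5.579 s
t_ret = A_ann·L/Q = 3.366 s
t_cycle = t_ext + t_ret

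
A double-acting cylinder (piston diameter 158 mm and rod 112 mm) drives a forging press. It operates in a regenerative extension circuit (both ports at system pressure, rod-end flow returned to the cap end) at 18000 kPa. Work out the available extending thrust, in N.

With equal pressure on both faces, forces on the annular region cancel; the net push is pressure × rod cross-section.
Rod cross-section A_rod = π/4 × (112 mm)² = 9852 mm^2
F = P × A_rod

F ≈ 1.77e5 N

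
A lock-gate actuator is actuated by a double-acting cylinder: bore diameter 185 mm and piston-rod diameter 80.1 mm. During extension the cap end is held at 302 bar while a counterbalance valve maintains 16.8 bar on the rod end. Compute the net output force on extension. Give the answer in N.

Cap-side area A_cap = π/4 × (185 mm)² = 26880 mm^2
Rod-side annular area A_ann = π/4 × (185² − 80.1²) = 21840 mm^2
Net thrust = P_cap·A_cap − P_rod·A_ann = 8.118e5 N − 36690 N

F ≈ 7.75e5 N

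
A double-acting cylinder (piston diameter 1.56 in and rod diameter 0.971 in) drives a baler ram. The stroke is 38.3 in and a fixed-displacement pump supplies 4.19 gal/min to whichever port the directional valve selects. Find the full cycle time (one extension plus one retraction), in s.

t ≈ 7.32 s

Cap-side area A_cap = π/4 × (1.56 in)² = 1.911 in^2
Rod-side annular area A_ann = π/4 × (1.56² − 0.971²) = 1.171 in^2
t_ext = A_cap·L/Q = 4.538 s
t_ret = A_ann·L/Q = 2.780 s
t_cycle = t_ext + t_ret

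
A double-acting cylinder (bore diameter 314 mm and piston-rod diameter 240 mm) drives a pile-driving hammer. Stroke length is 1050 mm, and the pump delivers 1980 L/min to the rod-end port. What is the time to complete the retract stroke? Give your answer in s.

Rod-side annular area A_ann = π/4 × (314² − 240²) = 32200 mm^2
Swept volume V = A × L; t = V / Q = A·L / Q

t ≈ 1.02 s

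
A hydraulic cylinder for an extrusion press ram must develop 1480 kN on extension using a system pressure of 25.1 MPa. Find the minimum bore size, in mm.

D ≈ 274 mm

Extension force acts on the full piston face: F = P × (π/4)D².
D = √(4F / (πP)) = √(4 × 1480 kN / (π × 25.1 MPa))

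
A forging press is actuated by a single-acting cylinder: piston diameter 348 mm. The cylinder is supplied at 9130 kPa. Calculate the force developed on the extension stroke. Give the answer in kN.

F ≈ 868 kN

Cap-side area A_cap = π/4 × (348 mm)² = 95110 mm^2
F = P × A_cap = 9130 kPa × A_cap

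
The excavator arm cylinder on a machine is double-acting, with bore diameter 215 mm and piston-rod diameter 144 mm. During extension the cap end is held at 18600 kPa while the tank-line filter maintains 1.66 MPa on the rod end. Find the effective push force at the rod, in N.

F ≈ 6.42e5 N

Cap-side area A_cap = π/4 × (215 mm)² = 36310 mm^2
Rod-side annular area A_ann = π/4 × (215² − 144²) = 20020 mm^2
Net thrust = P_cap·A_cap − P_rod·A_ann = 6.753e5 N − 33230 N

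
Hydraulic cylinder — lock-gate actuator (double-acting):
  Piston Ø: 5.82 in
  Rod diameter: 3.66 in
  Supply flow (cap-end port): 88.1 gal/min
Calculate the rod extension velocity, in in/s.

Cap-side area A_cap = π/4 × (5.82 in)² = 26.60 in^2
v = Q / A

v ≈ 12.7 in/s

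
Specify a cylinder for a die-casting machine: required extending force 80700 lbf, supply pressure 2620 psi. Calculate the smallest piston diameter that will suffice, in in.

D ≈ 6.26 in

Extension force acts on the full piston face: F = P × (π/4)D².
D = √(4F / (πP)) = √(4 × 80700 lbf / (π × 2620 psi))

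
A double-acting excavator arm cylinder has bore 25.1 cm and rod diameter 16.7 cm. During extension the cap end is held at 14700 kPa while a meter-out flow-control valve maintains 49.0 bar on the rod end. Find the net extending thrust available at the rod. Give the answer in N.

F ≈ 5.92e5 N

Cap-side area A_cap = π/4 × (25.1 cm)² = 494.8 cm^2
Rod-side annular area A_ann = π/4 × (25.1² − 16.7²) = 275.8 cm^2
Net thrust = P_cap·A_cap − P_rod·A_ann = 7.274e5 N − 1.351e5 N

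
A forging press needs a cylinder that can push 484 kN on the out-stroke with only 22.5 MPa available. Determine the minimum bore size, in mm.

Extension force acts on the full piston face: F = P × (π/4)D².
D = √(4F / (πP)) = √(4 × 484 kN / (π × 22.5 MPa))

D ≈ 165 mm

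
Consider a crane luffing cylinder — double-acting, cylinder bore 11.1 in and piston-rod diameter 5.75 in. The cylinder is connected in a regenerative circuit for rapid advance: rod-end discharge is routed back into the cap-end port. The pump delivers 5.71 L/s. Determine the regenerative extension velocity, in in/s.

v ≈ 13.4 in/s

In regeneration the rod-end outflow joins the pump flow into the cap end, so the net volume the pump must supply per unit advance equals the rod cross-section area.
Rod cross-section A_rod = π/4 × (5.75 in)² = 25.97 in^2
v = Q_pump / A_rod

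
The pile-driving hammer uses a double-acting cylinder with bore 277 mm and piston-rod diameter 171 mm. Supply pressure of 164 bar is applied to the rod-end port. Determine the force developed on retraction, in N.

Rod-side annular area A_ann = π/4 × (277² − 171²) = 37300 mm^2
On retraction the pressure acts on the annular area (bore minus rod).
F = P × A_ann

F ≈ 6.12e5 N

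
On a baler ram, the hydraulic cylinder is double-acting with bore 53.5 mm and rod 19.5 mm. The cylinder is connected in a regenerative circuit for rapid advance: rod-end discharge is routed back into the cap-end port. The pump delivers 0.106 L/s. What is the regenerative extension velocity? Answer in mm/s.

v ≈ 355 mm/s

In regeneration the rod-end outflow joins the pump flow into the cap end, so the net volume the pump must supply per unit advance equals the rod cross-section area.
Rod cross-section A_rod = π/4 × (19.5 mm)² = 298.6 mm^2
v = Q_pump / A_rod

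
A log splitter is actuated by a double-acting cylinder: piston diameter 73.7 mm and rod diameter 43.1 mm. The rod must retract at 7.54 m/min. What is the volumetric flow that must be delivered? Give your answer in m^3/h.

Rod-side annular area A_ann = π/4 × (73.7² − 43.1²) = 2807 mm^2
Q = A × v

Q ≈ 1.27 m^3/h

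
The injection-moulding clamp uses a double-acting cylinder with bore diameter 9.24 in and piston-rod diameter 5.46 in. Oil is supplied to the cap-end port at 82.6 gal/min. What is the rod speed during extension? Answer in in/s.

v ≈ 4.74 in/s

Cap-side area A_cap = π/4 × (9.24 in)² = 67.06 in^2
v = Q / A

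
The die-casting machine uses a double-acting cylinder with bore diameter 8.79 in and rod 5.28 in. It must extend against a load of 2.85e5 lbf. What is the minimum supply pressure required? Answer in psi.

P ≈ 4700 psi

Cap-side area A_cap = π/4 × (8.79 in)² = 60.68 in^2
P = F / A = 2.85e5 lbf / A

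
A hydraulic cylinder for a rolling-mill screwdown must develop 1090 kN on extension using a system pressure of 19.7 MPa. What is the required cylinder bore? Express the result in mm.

Extension force acts on the full piston face: F = P × (π/4)D².
D = √(4F / (πP)) = √(4 × 1090 kN / (π × 19.7 MPa))

D ≈ 265 mm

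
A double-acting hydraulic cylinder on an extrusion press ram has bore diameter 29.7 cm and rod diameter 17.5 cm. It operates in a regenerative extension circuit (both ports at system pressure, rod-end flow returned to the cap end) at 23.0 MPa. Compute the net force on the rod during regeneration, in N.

With equal pressure on both faces, forces on the annular region cancel; the net push is pressure × rod cross-section.
Rod cross-section A_rod = π/4 × (17.5 cm)² = 240.5 cm^2
F = P × A_rod

F ≈ 5.53e5 N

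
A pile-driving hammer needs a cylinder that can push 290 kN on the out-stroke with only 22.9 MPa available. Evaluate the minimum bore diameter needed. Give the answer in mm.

D ≈ 127 mm

Extension force acts on the full piston face: F = P × (π/4)D².
D = √(4F / (πP)) = √(4 × 290 kN / (π × 22.9 MPa))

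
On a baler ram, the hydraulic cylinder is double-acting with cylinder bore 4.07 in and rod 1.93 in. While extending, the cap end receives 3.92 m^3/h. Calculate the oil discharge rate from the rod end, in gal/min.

Q_out ≈ 13.4 gal/min

Cap-side area A_cap = π/4 × (4.07 in)² = 13.01 in^2
Rod-side annular area A_ann = π/4 × (4.07² − 1.93²) = 10.08 in^2
Piston speed v = Q_in/A_cap; rod-end outflow Q_out = v × A_ann = Q_in × A_ann/A_cap.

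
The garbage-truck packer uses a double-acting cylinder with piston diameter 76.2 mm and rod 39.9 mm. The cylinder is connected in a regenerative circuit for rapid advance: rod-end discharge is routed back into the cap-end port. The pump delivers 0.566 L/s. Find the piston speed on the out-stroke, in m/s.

In regeneration the rod-end outflow joins the pump flow into the cap end, so the net volume the pump must supply per unit advance equals the rod cross-section area.
Rod cross-section A_rod = π/4 × (39.9 mm)² = 1250 mm^2
v = Q_pump / A_rod

v ≈ 0.453 m/s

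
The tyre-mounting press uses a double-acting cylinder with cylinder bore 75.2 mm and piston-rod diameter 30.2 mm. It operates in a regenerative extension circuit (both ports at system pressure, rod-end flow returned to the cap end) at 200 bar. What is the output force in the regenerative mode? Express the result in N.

F ≈ 14300 N

With equal pressure on both faces, forces on the annular region cancel; the net push is pressure × rod cross-section.
Rod cross-section A_rod = π/4 × (30.2 mm)² = 716.3 mm^2
F = P × A_rod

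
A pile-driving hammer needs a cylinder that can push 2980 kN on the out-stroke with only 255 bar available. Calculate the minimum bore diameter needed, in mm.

D ≈ 386 mm

Extension force acts on the full piston face: F = P × (π/4)D².
D = √(4F / (πP)) = √(4 × 2980 kN / (π × 255 bar))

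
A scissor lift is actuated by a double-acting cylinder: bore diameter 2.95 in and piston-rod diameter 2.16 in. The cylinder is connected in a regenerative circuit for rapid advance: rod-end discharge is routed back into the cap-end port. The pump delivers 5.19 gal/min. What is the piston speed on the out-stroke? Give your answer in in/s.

In regeneration the rod-end outflow joins the pump flow into the cap end, so the net volume the pump must supply per unit advance equals the rod cross-section area.
Rod cross-section A_rod = π/4 × (2.16 in)² = 3.664 in^2
v = Q_pump / A_rod

v ≈ 5.45 in/s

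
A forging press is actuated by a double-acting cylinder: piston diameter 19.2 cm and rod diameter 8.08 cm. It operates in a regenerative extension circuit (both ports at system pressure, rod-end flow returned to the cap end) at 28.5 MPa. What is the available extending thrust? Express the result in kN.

With equal pressure on both faces, forces on the annular region cancel; the net push is pressure × rod cross-section.
Rod cross-section A_rod = π/4 × (8.08 cm)² = 51.28 cm^2
F = P × A_rod

F ≈ 146 kN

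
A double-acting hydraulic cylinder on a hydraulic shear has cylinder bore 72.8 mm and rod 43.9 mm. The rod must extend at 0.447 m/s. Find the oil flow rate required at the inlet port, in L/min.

Q ≈ 112 L/min

Cap-side area A_cap = π/4 × (72.8 mm)² = 4162 mm^2
Q = A × v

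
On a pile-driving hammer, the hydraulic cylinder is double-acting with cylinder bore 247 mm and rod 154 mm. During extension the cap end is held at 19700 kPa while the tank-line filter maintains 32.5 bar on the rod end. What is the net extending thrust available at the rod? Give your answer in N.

Cap-side area A_cap = π/4 × (247 mm)² = 47920 mm^2
Rod-side annular area A_ann = π/4 × (247² − 154²) = 29290 mm^2
Net thrust = P_cap·A_cap − P_rod·A_ann = 9.440e5 N − 95190 N

F ≈ 8.49e5 N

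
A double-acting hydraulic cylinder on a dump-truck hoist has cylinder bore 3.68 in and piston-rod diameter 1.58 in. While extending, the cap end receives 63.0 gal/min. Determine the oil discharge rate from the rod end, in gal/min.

Q_out ≈ 51.4 gal/min

Cap-side area A_cap = π/4 × (3.68 in)² = 10.64 in^2
Rod-side annular area A_ann = π/4 × (3.68² − 1.58²) = 8.676 in^2
Piston speed v = Q_in/A_cap; rod-end outflow Q_out = v × A_ann = Q_in × A_ann/A_cap.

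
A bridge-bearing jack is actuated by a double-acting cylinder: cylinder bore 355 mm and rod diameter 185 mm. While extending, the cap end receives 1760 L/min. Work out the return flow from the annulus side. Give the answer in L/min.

Q_out ≈ 1280 L/min

Cap-side area A_cap = π/4 × (355 mm)² = 98980 mm^2
Rod-side annular area A_ann = π/4 × (355² − 185²) = 72100 mm^2
Piston speed v = Q_in/A_cap; rod-end outflow Q_out = v × A_ann = Q_in × A_ann/A_cap.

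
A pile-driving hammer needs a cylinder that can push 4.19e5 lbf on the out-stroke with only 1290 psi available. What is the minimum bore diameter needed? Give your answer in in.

D ≈ 20.3 in

Extension force acts on the full piston face: F = P × (π/4)D².
D = √(4F / (πP)) = √(4 × 4.19e5 lbf / (π × 1290 psi))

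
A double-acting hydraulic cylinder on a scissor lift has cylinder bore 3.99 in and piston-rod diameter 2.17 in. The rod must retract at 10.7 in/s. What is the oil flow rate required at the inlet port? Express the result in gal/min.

Rod-side annular area A_ann = π/4 × (3.99² − 2.17²) = 8.805 in^2
Q = A × v

Q ≈ 24.5 gal/min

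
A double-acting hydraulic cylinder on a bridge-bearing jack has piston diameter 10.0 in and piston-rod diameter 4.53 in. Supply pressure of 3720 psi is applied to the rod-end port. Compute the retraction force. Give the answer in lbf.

Rod-side annular area A_ann = π/4 × (10.0² − 4.53²) = 62.42 in^2
On retraction the pressure acts on the annular area (bore minus rod).
F = P × A_ann

F ≈ 2.32e5 lbf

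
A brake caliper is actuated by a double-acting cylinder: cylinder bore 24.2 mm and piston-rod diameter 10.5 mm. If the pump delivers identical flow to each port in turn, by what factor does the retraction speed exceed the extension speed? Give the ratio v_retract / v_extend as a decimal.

v_ret/v_ext ≈ 1.23

Cap-side area A_cap = π/4 × (24.2 mm)² = 460.0 mm^2
Rod-side annular area A_ann = π/4 × (24.2² − 10.5²) = 373.4 mm^2
For equal Q, v ∝ 1/A, so v_ret/v_ext = A_cap/A_ann.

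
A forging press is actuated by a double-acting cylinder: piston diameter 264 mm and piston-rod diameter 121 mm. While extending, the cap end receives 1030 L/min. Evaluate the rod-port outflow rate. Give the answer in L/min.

Cap-side area A_cap = π/4 × (264 mm)² = 54740 mm^2
Rod-side annular area A_ann = π/4 × (264² − 121²) = 43240 mm^2
Piston speed v = Q_in/A_cap; rod-end outflow Q_out = v × A_ann = Q_in × A_ann/A_cap.

Q_out ≈ 814 L/min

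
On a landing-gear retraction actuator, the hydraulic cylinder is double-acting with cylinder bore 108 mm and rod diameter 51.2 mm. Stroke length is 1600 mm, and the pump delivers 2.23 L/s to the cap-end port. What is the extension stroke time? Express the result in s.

Cap-side area A_cap = π/4 × (108 mm)² = 9161 mm^2
Swept volume V = A × L; t = V / Q = A·L / Q

t ≈ 6.57 s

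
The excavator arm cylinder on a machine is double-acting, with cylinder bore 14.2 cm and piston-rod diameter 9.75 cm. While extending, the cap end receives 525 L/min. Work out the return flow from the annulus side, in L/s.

Cap-side area A_cap = π/4 × (14.2 cm)² = 158.4 cm^2
Rod-side annular area A_ann = π/4 × (14.2² − 9.75²) = 83.71 cm^2
Piston speed v = Q_in/A_cap; rod-end outflow Q_out = v × A_ann = Q_in × A_ann/A_cap.

Q_out ≈ 4.62 L/s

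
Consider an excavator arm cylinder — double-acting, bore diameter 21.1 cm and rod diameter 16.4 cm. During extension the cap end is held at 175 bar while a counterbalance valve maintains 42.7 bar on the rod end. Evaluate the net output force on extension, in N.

F ≈ 5.53e5 N

Cap-side area A_cap = π/4 × (21.1 cm)² = 349.7 cm^2
Rod-side annular area A_ann = π/4 × (21.1² − 16.4²) = 138.4 cm^2
Net thrust = P_cap·A_cap − P_rod·A_ann = 6.119e5 N − 59110 N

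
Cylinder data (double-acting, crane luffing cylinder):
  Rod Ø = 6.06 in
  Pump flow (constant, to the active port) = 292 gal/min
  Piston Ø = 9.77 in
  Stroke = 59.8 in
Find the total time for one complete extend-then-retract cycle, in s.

t ≈ 6.44 s

Cap-side area A_cap = π/4 × (9.77 in)² = 74.97 in^2
Rod-side annular area A_ann = π/4 × (9.77² − 6.06²) = 46.13 in^2
t_ext = A_cap·L/Q = 3.988 s
t_ret = A_ann·L/Q = 2.454 s
t_cycle = t_ext + t_ret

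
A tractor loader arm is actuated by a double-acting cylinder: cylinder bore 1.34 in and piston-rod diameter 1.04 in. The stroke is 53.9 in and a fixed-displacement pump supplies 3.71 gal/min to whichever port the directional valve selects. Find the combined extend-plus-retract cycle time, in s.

Cap-side area A_cap = π/4 × (1.34 in)² = 1.410 in^2
Rod-side annular area A_ann = π/4 × (1.34² − 1.04²) = 0.5608 in^2
t_ext = A_cap·L/Q = 5.322 s
t_ret = A_ann·L/Q = 2.116 s
t_cycle = t_ext + t_ret

t ≈ 7.44 s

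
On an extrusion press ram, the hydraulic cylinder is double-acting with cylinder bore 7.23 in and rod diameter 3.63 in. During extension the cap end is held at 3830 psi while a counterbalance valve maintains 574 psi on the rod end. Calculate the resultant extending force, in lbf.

Cap-side area A_cap = π/4 × (7.23 in)² = 41.06 in^2
Rod-side annular area A_ann = π/4 × (7.23² − 3.63²) = 30.71 in^2
Net thrust = P_cap·A_cap − P_rod·A_ann = 1.572e5 lbf − 17630 lbf

F ≈ 1.40e5 lbf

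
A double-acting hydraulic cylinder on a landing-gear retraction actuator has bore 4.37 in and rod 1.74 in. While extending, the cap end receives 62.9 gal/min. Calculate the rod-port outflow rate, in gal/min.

Q_out ≈ 52.9 gal/min

Cap-side area A_cap = π/4 × (4.37 in)² = 15.00 in^2
Rod-side annular area A_ann = π/4 × (4.37² − 1.74²) = 12.62 in^2
Piston speed v = Q_in/A_cap; rod-end outflow Q_out = v × A_ann = Q_in × A_ann/A_cap.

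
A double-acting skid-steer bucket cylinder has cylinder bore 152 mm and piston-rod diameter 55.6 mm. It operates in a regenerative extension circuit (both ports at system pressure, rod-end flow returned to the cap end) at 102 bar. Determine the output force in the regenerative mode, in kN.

With equal pressure on both faces, forces on the annular region cancel; the net push is pressure × rod cross-section.
Rod cross-section A_rod = π/4 × (55.6 mm)² = 2428 mm^2
F = P × A_rod

F ≈ 24.8 kN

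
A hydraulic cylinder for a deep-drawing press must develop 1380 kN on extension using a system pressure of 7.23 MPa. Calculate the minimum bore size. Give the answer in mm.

D ≈ 493 mm

Extension force acts on the full piston face: F = P × (π/4)D².
D = √(4F / (πP)) = √(4 × 1380 kN / (π × 7.23 MPa))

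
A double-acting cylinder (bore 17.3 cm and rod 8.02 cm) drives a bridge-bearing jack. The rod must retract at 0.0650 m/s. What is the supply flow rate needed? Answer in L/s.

Rod-side annular area A_ann = π/4 × (17.3² − 8.02²) = 184.5 cm^2
Q = A × v

Q ≈ 1.20 L/s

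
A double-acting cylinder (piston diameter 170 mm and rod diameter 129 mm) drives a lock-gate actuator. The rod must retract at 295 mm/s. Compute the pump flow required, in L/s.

Q ≈ 2.84 L/s

Rod-side annular area A_ann = π/4 × (170² − 129²) = 9628 mm^2
Q = A × v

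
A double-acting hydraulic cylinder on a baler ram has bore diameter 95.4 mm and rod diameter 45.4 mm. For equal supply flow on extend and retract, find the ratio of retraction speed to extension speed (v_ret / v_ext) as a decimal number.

Cap-side area A_cap = π/4 × (95.4 mm)² = 7148 mm^2
Rod-side annular area A_ann = π/4 × (95.4² − 45.4²) = 5529 mm^2
For equal Q, v ∝ 1/A, so v_ret/v_ext = A_cap/A_ann.

v_ret/v_ext ≈ 1.29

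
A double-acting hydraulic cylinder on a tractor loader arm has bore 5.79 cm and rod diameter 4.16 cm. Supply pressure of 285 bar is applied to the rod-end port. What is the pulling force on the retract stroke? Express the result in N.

F ≈ 36300 N

Rod-side annular area A_ann = π/4 × (5.79² − 4.16²) = 12.74 cm^2
On retraction the pressure acts on the annular area (bore minus rod).
F = P × A_ann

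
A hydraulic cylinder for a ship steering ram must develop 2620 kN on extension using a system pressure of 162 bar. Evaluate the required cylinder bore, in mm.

Extension force acts on the full piston face: F = P × (π/4)D².
D = √(4F / (πP)) = √(4 × 2620 kN / (π × 162 bar))

D ≈ 454 mm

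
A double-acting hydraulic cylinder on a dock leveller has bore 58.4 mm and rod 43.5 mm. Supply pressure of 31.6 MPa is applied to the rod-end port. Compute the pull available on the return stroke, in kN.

F ≈ 37.7 kN

Rod-side annular area A_ann = π/4 × (58.4² − 43.5²) = 1192 mm^2
On retraction the pressure acts on the annular area (bore minus rod).
F = P × A_ann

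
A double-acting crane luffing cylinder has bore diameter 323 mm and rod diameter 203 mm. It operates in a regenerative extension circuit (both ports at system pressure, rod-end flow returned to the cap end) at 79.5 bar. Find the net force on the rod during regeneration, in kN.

F ≈ 257 kN

With equal pressure on both faces, forces on the annular region cancel; the net push is pressure × rod cross-section.
Rod cross-section A_rod = π/4 × (203 mm)² = 32370 mm^2
F = P × A_rod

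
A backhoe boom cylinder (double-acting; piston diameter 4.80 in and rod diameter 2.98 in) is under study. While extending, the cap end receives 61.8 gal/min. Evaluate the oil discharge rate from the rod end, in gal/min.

Cap-side area A_cap = π/4 × (4.80 in)² = 18.10 in^2
Rod-side annular area A_ann = π/4 × (4.80² − 2.98²) = 11.12 in^2
Piston speed v = Q_in/A_cap; rod-end outflow Q_out = v × A_ann = Q_in × A_ann/A_cap.

Q_out ≈ 38.0 gal/min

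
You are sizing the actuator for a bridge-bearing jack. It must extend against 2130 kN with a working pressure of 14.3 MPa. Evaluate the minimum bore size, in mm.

D ≈ 435 mm

Extension force acts on the full piston face: F = P × (π/4)D².
D = √(4F / (πP)) = √(4 × 2130 kN / (π × 14.3 MPa))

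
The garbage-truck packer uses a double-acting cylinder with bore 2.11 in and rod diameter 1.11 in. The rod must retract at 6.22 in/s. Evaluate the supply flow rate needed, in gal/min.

Q ≈ 4.09 gal/min

Rod-side annular area A_ann = π/4 × (2.11² − 1.11²) = 2.529 in^2
Q = A × v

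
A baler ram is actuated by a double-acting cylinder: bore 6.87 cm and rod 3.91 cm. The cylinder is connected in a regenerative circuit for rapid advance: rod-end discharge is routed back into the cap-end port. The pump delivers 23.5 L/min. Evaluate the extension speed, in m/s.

In regeneration the rod-end outflow joins the pump flow into the cap end, so the net volume the pump must supply per unit advance equals the rod cross-section area.
Rod cross-section A_rod = π/4 × (3.91 cm)² = 12.01 cm^2
v = Q_pump / A_rod

v ≈ 0.326 m/s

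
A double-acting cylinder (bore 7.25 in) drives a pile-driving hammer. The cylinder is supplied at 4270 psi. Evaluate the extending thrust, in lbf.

Cap-side area A_cap = π/4 × (7.25 in)² = 41.28 in^2
F = P × A_cap = 4270 psi × A_cap

F ≈ 1.76e5 lbf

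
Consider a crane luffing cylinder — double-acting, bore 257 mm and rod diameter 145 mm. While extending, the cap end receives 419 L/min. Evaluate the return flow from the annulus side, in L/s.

Cap-side area A_cap = π/4 × (257 mm)² = 51870 mm^2
Rod-side annular area A_ann = π/4 × (257² − 145²) = 35360 mm^2
Piston speed v = Q_in/A_cap; rod-end outflow Q_out = v × A_ann = Q_in × A_ann/A_cap.

Q_out ≈ 4.76 L/s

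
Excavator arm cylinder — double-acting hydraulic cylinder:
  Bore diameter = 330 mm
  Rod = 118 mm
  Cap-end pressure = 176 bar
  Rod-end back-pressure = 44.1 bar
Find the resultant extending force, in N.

Cap-side area A_cap = π/4 × (330 mm)² = 85530 mm^2
Rod-side annular area A_ann = π/4 × (330² − 118²) = 74590 mm^2
Net thrust = P_cap·A_cap − P_rod·A_ann = 1.505e6 N − 3.290e5 N

F ≈ 1.18e6 N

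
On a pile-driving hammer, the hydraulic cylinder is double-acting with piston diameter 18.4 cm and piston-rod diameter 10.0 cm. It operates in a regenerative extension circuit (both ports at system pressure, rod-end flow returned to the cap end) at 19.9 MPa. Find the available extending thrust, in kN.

F ≈ 156 kN

With equal pressure on both faces, forces on the annular region cancel; the net push is pressure × rod cross-section.
Rod cross-section A_rod = π/4 × (10.0 cm)² = 78.54 cm^2
F = P × A_rod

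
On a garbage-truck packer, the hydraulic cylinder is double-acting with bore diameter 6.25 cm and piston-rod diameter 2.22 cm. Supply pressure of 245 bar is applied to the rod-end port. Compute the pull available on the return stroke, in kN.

Rod-side annular area A_ann = π/4 × (6.25² − 2.22²) = 26.81 cm^2
On retraction the pressure acts on the annular area (bore minus rod).
F = P × A_ann

F ≈ 65.7 kN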